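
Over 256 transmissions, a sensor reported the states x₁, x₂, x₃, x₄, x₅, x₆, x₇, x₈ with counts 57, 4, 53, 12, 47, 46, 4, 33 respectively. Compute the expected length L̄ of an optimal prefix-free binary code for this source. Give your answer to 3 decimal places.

Probabilities are the counts divided by 256.
Repeatedly combine the two least-probable nodes; the expected code length is the sum of the merged weights.
merge 1/64 + 1/64 → 1/32
merge 1/32 + 3/64 → 5/64
merge 5/64 + 33/256 → 53/256
merge 23/128 + 47/256 → 93/256
merge 53/256 + 53/256 → 53/128
merge 57/256 + 93/256 → 75/128
merge 53/128 + 75/128 → 1
L = 1/32 + 5/64 + 53/256 + 93/256 + 53/128 + 75/128 + 1 = 343/128 ≈ 2.680 bits/symbol.

2.680 bits/symbol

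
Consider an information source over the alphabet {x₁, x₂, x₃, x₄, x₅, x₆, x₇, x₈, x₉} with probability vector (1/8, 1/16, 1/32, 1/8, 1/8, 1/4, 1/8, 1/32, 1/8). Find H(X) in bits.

2.9375 bits

Each probability is a power of 1/2, so log₂(1/p) is an integer.
H = Σ p·log₂(1/p) = 1/8·3 + 1/16·4 + 1/32·5 + 1/8·3 + 1/8·3 + 1/4·2 + 1/8·3 + 1/32·5 + 1/8·3 = 2.9375 bits.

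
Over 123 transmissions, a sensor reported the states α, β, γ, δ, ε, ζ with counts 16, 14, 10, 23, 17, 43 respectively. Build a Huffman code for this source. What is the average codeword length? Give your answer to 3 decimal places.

2.463 bits/symbol

Probabilities are the counts divided by 123.
Repeatedly combine the two least-probable nodes; the expected code length is the sum of the merged weights.
merge 10/123 + 14/123 → 8/41
merge 16/123 + 17/123 → 11/41
merge 23/123 + 8/41 → 47/123
merge 11/41 + 43/123 → 76/123
merge 47/123 + 76/123 → 1
L = 8/41 + 11/41 + 47/123 + 76/123 + 1 = 101/41 ≈ 2.463 bits/symbol.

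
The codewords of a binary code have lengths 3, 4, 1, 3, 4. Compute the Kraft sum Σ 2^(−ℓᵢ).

With common denominator 2^4 = 16: Σ 2^(−ℓᵢ) = 2/16 + 1/16 + 8/16 + 2/16 + 1/16 = 14/16 = 0.875.

0.875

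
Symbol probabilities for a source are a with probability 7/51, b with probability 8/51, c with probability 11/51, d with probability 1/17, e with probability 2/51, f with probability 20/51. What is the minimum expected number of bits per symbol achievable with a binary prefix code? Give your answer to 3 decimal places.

2.314 bits/symbol

Repeatedly combine the two least-probable nodes; the expected code length is the sum of the merged weights.
merge 2/51 + 1/17 → 5/51
merge 5/51 + 7/51 → 4/17
merge 8/51 + 11/51 → 19/51
merge 4/17 + 19/51 → 31/51
merge 20/51 + 31/51 → 1
L = 5/51 + 4/17 + 19/51 + 31/51 + 1 = 118/51 ≈ 2.314 bits/symbol.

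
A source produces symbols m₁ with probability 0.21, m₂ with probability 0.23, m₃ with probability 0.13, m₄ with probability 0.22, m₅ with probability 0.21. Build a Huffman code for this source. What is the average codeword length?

2.34 bits/symbol

Repeatedly combine the two least-probable nodes; the expected code length is the sum of the merged weights.
merge 13/100 + 21/100 → 17/50
merge 21/100 + 11/50 → 43/100
merge 23/100 + 17/50 → 57/100
merge 43/100 + 57/100 → 1
L = 17/50 + 43/100 + 57/100 + 1 = 117/50 = 2.34 bits/symbol.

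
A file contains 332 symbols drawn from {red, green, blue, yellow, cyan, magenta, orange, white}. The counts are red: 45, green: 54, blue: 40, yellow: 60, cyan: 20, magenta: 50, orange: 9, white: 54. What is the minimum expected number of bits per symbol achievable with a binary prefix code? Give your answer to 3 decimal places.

Probabilities are the counts divided by 332.
Repeatedly combine the two least-probable nodes; the expected code length is the sum of the merged weights.
merge 9/332 + 5/83 → 29/332
merge 29/332 + 10/83 → 69/332
merge 45/332 + 25/166 → 95/332
merge 27/166 + 27/166 → 27/83
merge 15/83 + 69/332 → 129/332
merge 95/332 + 27/83 → 203/332
merge 129/332 + 203/332 → 1
L = 29/332 + 69/332 + 95/332 + 27/83 + 129/332 + 203/332 + 1 = 965/332 ≈ 2.907 bits/symbol.

2.907 bits/symbol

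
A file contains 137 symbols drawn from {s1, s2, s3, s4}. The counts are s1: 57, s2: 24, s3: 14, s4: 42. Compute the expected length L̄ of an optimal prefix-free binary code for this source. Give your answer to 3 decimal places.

1.861 bits/symbol

Probabilities are the counts divided by 137.
Repeatedly combine the two least-probable nodes; the expected code length is the sum of the merged weights.
merge 14/137 + 24/137 → 38/137
merge 38/137 + 42/137 → 80/137
merge 57/137 + 80/137 → 1
L = 38/137 + 80/137 + 1 = 255/137 ≈ 1.861 bits/symbol.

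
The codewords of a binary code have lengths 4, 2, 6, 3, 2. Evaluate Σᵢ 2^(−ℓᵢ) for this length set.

0.703125

With common denominator 2^6 = 64: Σ 2^(−ℓᵢ) = 4/64 + 16/64 + 1/64 + 8/64 + 16/64 = 45/64 = 0.703125.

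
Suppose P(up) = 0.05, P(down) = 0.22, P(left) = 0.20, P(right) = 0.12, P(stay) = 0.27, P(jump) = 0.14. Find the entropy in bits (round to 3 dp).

2.435 bits

H = −Σ pᵢ log₂ pᵢ.
−0.05·log₂(0.05) = 0.2161
−0.22·log₂(0.22) = 0.4806
−0.20·log₂(0.20) = 0.4644
−0.12·log₂(0.12) = 0.3671
−0.27·log₂(0.27) = 0.5100
−0.14·log₂(0.14) = 0.3971
Sum ≈ 2.4353 → 2.435 bits.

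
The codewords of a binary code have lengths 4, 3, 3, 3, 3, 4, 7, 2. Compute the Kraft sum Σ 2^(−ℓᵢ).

0.8828125

With common denominator 2^7 = 128: Σ 2^(−ℓᵢ) = 8/128 + 16/128 + 16/128 + 16/128 + 16/128 + 8/128 + 1/128 + 32/128 = 113/128 = 0.8828125.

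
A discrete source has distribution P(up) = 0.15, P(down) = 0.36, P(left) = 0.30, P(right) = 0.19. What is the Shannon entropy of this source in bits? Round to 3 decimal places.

H = −Σ pᵢ log₂ pᵢ.
−0.15·log₂(0.15) = 0.4105
−0.36·log₂(0.36) = 0.5306
−0.30·log₂(0.30) = 0.5211
−0.19·log₂(0.19) = 0.4552
Sum ≈ 1.9175 → 1.917 bits.

1.917 bits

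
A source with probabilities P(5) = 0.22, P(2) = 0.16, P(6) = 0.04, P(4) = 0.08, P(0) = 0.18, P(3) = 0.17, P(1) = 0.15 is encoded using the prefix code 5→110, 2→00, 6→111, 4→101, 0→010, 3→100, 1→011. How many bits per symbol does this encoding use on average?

2.84 bits/symbol

L̄ = Σ pᵢ·ℓᵢ = 0.22·3 + 0.16·2 + 0.04·3 + 0.08·3 + 0.18·3 + 0.17·3 + 0.15·3 = 2.84 bits/symbol.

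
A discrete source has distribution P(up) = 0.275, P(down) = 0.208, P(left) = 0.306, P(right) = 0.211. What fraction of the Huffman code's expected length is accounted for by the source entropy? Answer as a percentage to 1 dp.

Entropy H = −Σ p log₂ p ≈ 1.9798 bits.
Huffman merges: 26/125+211/1000→419/1000; 11/40+153/500→581/1000; 419/1000+581/1000→1. L = 2 ≈ 2.0000.
Efficiency = H/L = 1.9798/2.0000 = 99.0%.

99.0%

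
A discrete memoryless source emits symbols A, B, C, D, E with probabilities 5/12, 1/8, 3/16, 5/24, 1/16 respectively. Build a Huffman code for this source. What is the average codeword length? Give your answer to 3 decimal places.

2.146 bits/symbol

Repeatedly combine the two least-probable nodes; the expected code length is the sum of the merged weights.
merge 1/16 + 1/8 → 3/16
merge 3/16 + 3/16 → 3/8
merge 5/24 + 3/8 → 7/12
merge 5/12 + 7/12 → 1
L = 3/16 + 3/8 + 7/12 + 1 = 103/48 ≈ 2.146 bits/symbol.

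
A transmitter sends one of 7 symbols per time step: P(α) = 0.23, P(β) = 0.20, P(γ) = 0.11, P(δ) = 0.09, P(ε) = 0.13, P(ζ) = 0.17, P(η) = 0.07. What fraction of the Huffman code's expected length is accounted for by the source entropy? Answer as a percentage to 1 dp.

Entropy H = −Σ p log₂ p ≈ 2.7008 bits.
Huffman merges: 7/100+9/100→4/25; 11/100+13/100→6/25; 4/25+17/100→33/100; 1/5+23/100→43/100; 6/25+33/100→57/100; 43/100+57/100→1. L = 273/100 ≈ 2.7300.
Efficiency = H/L = 2.7008/2.7300 = 98.9%.

98.9%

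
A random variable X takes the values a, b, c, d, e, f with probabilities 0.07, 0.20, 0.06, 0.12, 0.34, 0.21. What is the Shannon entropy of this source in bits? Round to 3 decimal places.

H = −Σ pᵢ log₂ pᵢ.
−0.07·log₂(0.07) = 0.2686
−0.20·log₂(0.20) = 0.4644
−0.06·log₂(0.06) = 0.2435
−0.12·log₂(0.12) = 0.3671
−0.34·log₂(0.34) = 0.5292
−0.21·log₂(0.21) = 0.4728
Sum ≈ 2.3455 → 2.346 bits.

2.346 bits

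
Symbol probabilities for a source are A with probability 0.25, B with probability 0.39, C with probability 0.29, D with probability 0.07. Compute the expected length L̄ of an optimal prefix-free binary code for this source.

1.93 bits/symbol

Repeatedly combine the two least-probable nodes; the expected code length is the sum of the merged weights.
merge 7/100 + 1/4 → 8/25
merge 29/100 + 8/25 → 61/100
merge 39/100 + 61/100 → 1
L = 8/25 + 61/100 + 1 = 193/100 = 1.93 bits/symbol.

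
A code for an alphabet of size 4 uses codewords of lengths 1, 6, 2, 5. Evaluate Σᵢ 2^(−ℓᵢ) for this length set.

With common denominator 2^6 = 64: Σ 2^(−ℓᵢ) = 32/64 + 1/64 + 16/64 + 2/64 = 51/64 = 0.796875.

0.796875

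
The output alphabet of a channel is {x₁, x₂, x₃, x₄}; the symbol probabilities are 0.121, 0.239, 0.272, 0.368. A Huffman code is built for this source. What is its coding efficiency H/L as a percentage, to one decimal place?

Entropy H = −Σ p log₂ p ≈ 1.9038 bits.
Huffman merges: 121/1000+239/1000→9/25; 34/125+9/25→79/125; 46/125+79/125→1. L = 249/125 ≈ 1.9920.
Efficiency = H/L = 1.9038/1.9920 = 95.6%.

95.6%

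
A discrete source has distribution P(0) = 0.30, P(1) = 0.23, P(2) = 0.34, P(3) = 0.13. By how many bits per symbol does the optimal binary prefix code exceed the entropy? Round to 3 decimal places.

0.079 bits

Entropy H = −Σ p log₂ p ≈ 1.9206 bits.
Huffman merges: 13/100+23/100→9/25; 3/10+17/50→16/25; 9/25+16/25→1. L = 2 ≈ 2.0000.
L − H = 2.0000 − 1.9206 = 0.079 bits.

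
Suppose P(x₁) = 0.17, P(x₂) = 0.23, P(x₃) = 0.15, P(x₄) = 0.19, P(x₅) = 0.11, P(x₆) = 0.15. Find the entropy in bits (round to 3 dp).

H = −Σ pᵢ log₂ pᵢ.
−0.17·log₂(0.17) = 0.4346
−0.23·log₂(0.23) = 0.4877
−0.15·log₂(0.15) = 0.4105
−0.19·log₂(0.19) = 0.4552
−0.11·log₂(0.11) = 0.3503
−0.15·log₂(0.15) = 0.4105
Sum ≈ 2.5489 → 2.549 bits.

2.549 bits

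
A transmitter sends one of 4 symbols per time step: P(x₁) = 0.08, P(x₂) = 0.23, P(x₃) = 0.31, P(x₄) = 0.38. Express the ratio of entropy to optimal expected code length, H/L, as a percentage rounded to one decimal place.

95.0%

Entropy H = −Σ p log₂ p ≈ 1.8334 bits.
Huffman merges: 2/25+23/100→31/100; 31/100+31/100→31/50; 19/50+31/50→1. L = 193/100 ≈ 1.9300.
Efficiency = H/L = 1.8334/1.9300 = 95.0%.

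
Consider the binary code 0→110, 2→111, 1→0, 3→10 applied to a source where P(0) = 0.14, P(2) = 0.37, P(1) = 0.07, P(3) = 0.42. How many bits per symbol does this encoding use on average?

2.44 bits/symbol

L̄ = Σ pᵢ·ℓᵢ = 0.14·3 + 0.37·3 + 0.07·1 + 0.42·2 = 2.44 bits/symbol.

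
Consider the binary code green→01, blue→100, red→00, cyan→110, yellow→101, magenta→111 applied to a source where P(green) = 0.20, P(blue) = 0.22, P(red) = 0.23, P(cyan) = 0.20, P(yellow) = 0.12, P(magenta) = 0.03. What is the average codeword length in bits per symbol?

L̄ = Σ pᵢ·ℓᵢ = 0.20·2 + 0.22·3 + 0.23·2 + 0.20·3 + 0.12·3 + 0.03·3 = 2.57 bits/symbol.

2.57 bits/symbol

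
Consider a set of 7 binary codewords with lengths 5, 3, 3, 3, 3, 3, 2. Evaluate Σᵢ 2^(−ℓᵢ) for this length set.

0.90625

With common denominator 2^5 = 32: Σ 2^(−ℓᵢ) = 1/32 + 4/32 + 4/32 + 4/32 + 4/32 + 4/32 + 8/32 = 29/32 = 0.90625.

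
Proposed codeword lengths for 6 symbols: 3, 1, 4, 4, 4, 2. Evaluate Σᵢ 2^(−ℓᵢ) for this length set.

With common denominator 2^4 = 16: Σ 2^(−ℓᵢ) = 2/16 + 8/16 + 1/16 + 1/16 + 1/16 + 4/16 = 17/16 = 1.0625.

1.0625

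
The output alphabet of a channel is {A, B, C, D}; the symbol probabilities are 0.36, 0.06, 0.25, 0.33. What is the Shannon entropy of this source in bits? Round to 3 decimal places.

1.802 bits

H = −Σ pᵢ log₂ pᵢ.
−0.36·log₂(0.36) = 0.5306
−0.06·log₂(0.06) = 0.2435
−0.25·log₂(0.25) = 0.5000
−0.33·log₂(0.33) = 0.5278
Sum ≈ 1.8020 → 1.802 bits.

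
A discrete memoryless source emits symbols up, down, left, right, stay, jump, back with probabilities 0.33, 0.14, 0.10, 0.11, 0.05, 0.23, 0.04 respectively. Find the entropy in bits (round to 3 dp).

2.497 bits

H = −Σ pᵢ log₂ pᵢ.
−0.33·log₂(0.33) = 0.5278
−0.14·log₂(0.14) = 0.3971
−0.10·log₂(0.10) = 0.3322
−0.11·log₂(0.11) = 0.3503
−0.05·log₂(0.05) = 0.2161
−0.23·log₂(0.23) = 0.4877
−0.04·log₂(0.04) = 0.1858
Sum ≈ 2.4969 → 2.497 bits.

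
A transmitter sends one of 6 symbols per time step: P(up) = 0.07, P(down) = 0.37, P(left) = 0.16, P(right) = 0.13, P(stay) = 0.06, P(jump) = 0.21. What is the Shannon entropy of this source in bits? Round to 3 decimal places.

2.321 bits

H = −Σ pᵢ log₂ pᵢ.
−0.07·log₂(0.07) = 0.2686
−0.37·log₂(0.37) = 0.5307
−0.16·log₂(0.16) = 0.4230
−0.13·log₂(0.13) = 0.3826
−0.06·log₂(0.06) = 0.2435
−0.21·log₂(0.21) = 0.4728
Sum ≈ 2.3213 → 2.321 bits.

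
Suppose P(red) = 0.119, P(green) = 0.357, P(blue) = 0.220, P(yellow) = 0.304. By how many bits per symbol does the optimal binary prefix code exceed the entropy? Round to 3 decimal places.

0.083 bits

Entropy H = −Σ p log₂ p ≈ 1.8988 bits.
Huffman merges: 119/1000+11/50→339/1000; 38/125+339/1000→643/1000; 357/1000+643/1000→1. L = 991/500 ≈ 1.9820.
L − H = 1.9820 − 1.8988 = 0.083 bits.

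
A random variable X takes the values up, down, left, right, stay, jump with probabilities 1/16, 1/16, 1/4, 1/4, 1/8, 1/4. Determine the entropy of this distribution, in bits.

2.375 bits

Each probability is a power of 1/2, so log₂(1/p) is an integer.
H = Σ p·log₂(1/p) = 1/16·4 + 1/16·4 + 1/4·2 + 1/4·2 + 1/8·3 + 1/4·2 = 2.375 bits.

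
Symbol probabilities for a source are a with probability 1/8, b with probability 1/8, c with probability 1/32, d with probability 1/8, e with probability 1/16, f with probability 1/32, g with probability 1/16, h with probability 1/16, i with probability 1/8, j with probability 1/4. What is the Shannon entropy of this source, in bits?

Each probability is a power of 1/2, so log₂(1/p) is an integer.
H = Σ p·log₂(1/p) = 1/8·3 + 1/8·3 + 1/32·5 + 1/8·3 + 1/16·4 + 1/32·5 + 1/16·4 + 1/16·4 + 1/8·3 + 1/4·2 = 3.0625 bits.

3.0625 bits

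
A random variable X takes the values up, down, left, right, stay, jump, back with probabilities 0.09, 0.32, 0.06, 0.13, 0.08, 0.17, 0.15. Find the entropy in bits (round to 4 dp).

H = −Σ pᵢ log₂ pᵢ.
−0.09·log₂(0.09) = 0.3127
−0.32·log₂(0.32) = 0.5260
−0.06·log₂(0.06) = 0.2435
−0.13·log₂(0.13) = 0.3826
−0.08·log₂(0.08) = 0.2915
−0.17·log₂(0.17) = 0.4346
−0.15·log₂(0.15) = 0.4105
Sum ≈ 2.6015 → 2.6015 bits.

2.6015 bits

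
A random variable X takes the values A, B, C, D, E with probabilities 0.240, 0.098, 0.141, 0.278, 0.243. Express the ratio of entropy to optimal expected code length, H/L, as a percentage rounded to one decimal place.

99.6%

Entropy H = −Σ p log₂ p ≈ 2.2304 bits.
Huffman merges: 49/500+141/1000→239/1000; 239/1000+6/25→479/1000; 243/1000+139/500→521/1000; 479/1000+521/1000→1. L = 2239/1000 ≈ 2.2390.
Efficiency = H/L = 2.2304/2.2390 = 99.6%.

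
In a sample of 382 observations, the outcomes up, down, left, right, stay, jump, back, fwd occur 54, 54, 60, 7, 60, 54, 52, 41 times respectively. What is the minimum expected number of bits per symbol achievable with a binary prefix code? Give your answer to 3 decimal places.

Probabilities are the counts divided by 382.
Repeatedly combine the two least-probable nodes; the expected code length is the sum of the merged weights.
merge 7/382 + 41/382 → 24/191
merge 24/191 + 26/191 → 50/191
merge 27/191 + 27/191 → 54/191
merge 27/191 + 30/191 → 57/191
merge 30/191 + 50/191 → 80/191
merge 54/191 + 57/191 → 111/191
merge 80/191 + 111/191 → 1
L = 24/191 + 50/191 + 54/191 + 57/191 + 80/191 + 111/191 + 1 = 567/191 ≈ 2.969 bits/symbol.

2.969 bits/symbol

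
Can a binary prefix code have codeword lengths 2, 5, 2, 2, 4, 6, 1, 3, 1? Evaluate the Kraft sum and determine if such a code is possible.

With common denominator 2^6 = 64: Σ 2^(−ℓᵢ) = 16/64 + 2/64 + 16/64 + 16/64 + 4/64 + 1/64 + 32/64 + 8/64 + 32/64 = 127/64 = 1.984375.
Kraft's inequality requires Σ ≤ 1; here Σ = 1.984375 > 1, so no such prefix code exists.

1.984375; no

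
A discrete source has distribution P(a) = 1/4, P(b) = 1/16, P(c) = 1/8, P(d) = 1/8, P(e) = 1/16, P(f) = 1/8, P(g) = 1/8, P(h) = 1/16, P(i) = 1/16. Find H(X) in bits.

Each probability is a power of 1/2, so log₂(1/p) is an integer.
H = Σ p·log₂(1/p) = 1/4·2 + 1/16·4 + 1/8·3 + 1/8·3 + 1/16·4 + 1/8·3 + 1/8·3 + 1/16·4 + 1/16·4 = 3 bits.

3 bits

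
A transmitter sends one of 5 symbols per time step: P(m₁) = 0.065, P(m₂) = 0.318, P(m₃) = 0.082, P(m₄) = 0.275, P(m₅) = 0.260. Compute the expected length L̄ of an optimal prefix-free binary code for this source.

2.147 bits/symbol

Repeatedly combine the two least-probable nodes; the expected code length is the sum of the merged weights.
merge 13/200 + 41/500 → 147/1000
merge 147/1000 + 13/50 → 407/1000
merge 11/40 + 159/500 → 593/1000
merge 407/1000 + 593/1000 → 1
L = 147/1000 + 407/1000 + 593/1000 + 1 = 2147/1000 = 2.147 bits/symbol.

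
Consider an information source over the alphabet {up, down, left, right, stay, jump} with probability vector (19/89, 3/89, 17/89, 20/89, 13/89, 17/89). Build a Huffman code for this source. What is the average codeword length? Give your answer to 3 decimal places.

2.551 bits/symbol

Repeatedly combine the two least-probable nodes; the expected code length is the sum of the merged weights.
merge 3/89 + 13/89 → 16/89
merge 16/89 + 17/89 → 33/89
merge 17/89 + 19/89 → 36/89
merge 20/89 + 33/89 → 53/89
merge 36/89 + 53/89 → 1
L = 16/89 + 33/89 + 36/89 + 53/89 + 1 = 227/89 ≈ 2.551 bits/symbol.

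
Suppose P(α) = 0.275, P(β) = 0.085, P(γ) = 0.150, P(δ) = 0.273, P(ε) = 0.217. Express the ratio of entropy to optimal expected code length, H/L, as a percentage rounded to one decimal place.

Entropy H = −Σ p log₂ p ≈ 2.2147 bits.
Huffman merges: 17/200+3/20→47/200; 217/1000+47/200→113/250; 273/1000+11/40→137/250; 113/250+137/250→1. L = 447/200 ≈ 2.2350.
Efficiency = H/L = 2.2147/2.2350 = 99.1%.

99.1%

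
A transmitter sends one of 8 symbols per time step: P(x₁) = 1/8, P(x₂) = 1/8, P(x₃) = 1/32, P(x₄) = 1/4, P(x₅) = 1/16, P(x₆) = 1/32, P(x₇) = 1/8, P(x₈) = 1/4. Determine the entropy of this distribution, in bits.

2.6875 bits

Each probability is a power of 1/2, so log₂(1/p) is an integer.
H = Σ p·log₂(1/p) = 1/8·3 + 1/8·3 + 1/32·5 + 1/4·2 + 1/16·4 + 1/32·5 + 1/8·3 + 1/4·2 = 2.6875 bits.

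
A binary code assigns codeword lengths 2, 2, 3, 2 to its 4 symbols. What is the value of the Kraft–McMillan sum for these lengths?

0.875

With common denominator 2^3 = 8: Σ 2^(−ℓᵢ) = 2/8 + 2/8 + 1/8 + 2/8 = 7/8 = 0.875.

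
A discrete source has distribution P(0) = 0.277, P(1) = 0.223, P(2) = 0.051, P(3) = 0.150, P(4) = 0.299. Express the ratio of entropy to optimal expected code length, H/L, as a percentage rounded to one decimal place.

Entropy H = −Σ p log₂ p ≈ 2.1461 bits.
Huffman merges: 51/1000+3/20→201/1000; 201/1000+223/1000→53/125; 277/1000+299/1000→72/125; 53/125+72/125→1. L = 2201/1000 ≈ 2.2010.
Efficiency = H/L = 2.1461/2.2010 = 97.5%.

97.5%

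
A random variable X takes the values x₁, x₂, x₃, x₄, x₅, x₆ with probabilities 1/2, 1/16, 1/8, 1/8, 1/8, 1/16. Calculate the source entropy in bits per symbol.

Each probability is a power of 1/2, so log₂(1/p) is an integer.
H = Σ p·log₂(1/p) = 1/2·1 + 1/16·4 + 1/8·3 + 1/8·3 + 1/8·3 + 1/16·4 = 2.125 bits.

2.125 bits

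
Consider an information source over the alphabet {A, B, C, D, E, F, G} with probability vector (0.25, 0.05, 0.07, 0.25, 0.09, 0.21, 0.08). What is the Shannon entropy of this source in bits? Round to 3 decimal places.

2.562 bits

H = −Σ pᵢ log₂ pᵢ.
−0.25·log₂(0.25) = 0.5000
−0.05·log₂(0.05) = 0.2161
−0.07·log₂(0.07) = 0.2686
−0.25·log₂(0.25) = 0.5000
−0.09·log₂(0.09) = 0.3127
−0.21·log₂(0.21) = 0.4728
−0.08·log₂(0.08) = 0.2915
Sum ≈ 2.5616 → 2.562 bits.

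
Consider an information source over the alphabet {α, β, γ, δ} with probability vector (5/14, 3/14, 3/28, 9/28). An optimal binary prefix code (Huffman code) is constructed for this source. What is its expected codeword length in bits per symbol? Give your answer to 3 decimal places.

Repeatedly combine the two least-probable nodes; the expected code length is the sum of the merged weights.
merge 3/28 + 3/14 → 9/28
merge 9/28 + 9/28 → 9/14
merge 5/14 + 9/14 → 1
L = 9/28 + 9/14 + 1 = 55/28 ≈ 1.964 bits/symbol.

1.964 bits/symbol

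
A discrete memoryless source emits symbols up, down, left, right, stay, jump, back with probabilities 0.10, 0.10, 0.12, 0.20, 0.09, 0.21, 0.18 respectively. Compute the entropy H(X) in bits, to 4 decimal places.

H = −Σ pᵢ log₂ pᵢ.
−0.10·log₂(0.10) = 0.3322
−0.10·log₂(0.10) = 0.3322
−0.12·log₂(0.12) = 0.3671
−0.20·log₂(0.20) = 0.4644
−0.09·log₂(0.09) = 0.3127
−0.21·log₂(0.21) = 0.4728
−0.18·log₂(0.18) = 0.4453
Sum ≈ 2.7266 → 2.7266 bits.

2.7266 bits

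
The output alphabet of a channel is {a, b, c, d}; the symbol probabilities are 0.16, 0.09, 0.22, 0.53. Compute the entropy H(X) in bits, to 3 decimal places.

H = −Σ pᵢ log₂ pᵢ.
−0.16·log₂(0.16) = 0.4230
−0.09·log₂(0.09) = 0.3127
−0.22·log₂(0.22) = 0.4806
−0.53·log₂(0.53) = 0.4854
Sum ≈ 1.7017 → 1.702 bits.

1.702 bits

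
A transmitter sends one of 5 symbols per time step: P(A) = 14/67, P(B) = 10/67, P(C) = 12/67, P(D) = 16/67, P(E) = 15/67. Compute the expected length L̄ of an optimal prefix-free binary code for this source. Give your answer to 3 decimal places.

Repeatedly combine the two least-probable nodes; the expected code length is the sum of the merged weights.
merge 10/67 + 12/67 → 22/67
merge 14/67 + 15/67 → 29/67
merge 16/67 + 22/67 → 38/67
merge 29/67 + 38/67 → 1
L = 22/67 + 29/67 + 38/67 + 1 = 156/67 ≈ 2.328 bits/symbol.

2.328 bits/symbol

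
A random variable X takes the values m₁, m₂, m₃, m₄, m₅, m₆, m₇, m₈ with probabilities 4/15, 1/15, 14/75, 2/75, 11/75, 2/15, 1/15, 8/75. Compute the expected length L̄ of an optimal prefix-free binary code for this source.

2.8 bits/symbol

Repeatedly combine the two least-probable nodes; the expected code length is the sum of the merged weights.
merge 2/75 + 1/15 → 7/75
merge 1/15 + 7/75 → 4/25
merge 8/75 + 2/15 → 6/25
merge 11/75 + 4/25 → 23/75
merge 14/75 + 6/25 → 32/75
merge 4/15 + 23/75 → 43/75
merge 32/75 + 43/75 → 1
L = 7/75 + 4/25 + 6/25 + 23/75 + 32/75 + 43/75 + 1 = 14/5 = 2.8 bits/symbol.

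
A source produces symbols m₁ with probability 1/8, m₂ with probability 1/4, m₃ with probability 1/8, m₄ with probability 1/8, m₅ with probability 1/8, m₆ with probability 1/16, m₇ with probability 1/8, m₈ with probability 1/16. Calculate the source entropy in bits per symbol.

Each probability is a power of 1/2, so log₂(1/p) is an integer.
H = Σ p·log₂(1/p) = 1/8·3 + 1/4·2 + 1/8·3 + 1/8·3 + 1/8·3 + 1/16·4 + 1/8·3 + 1/16·4 = 2.875 bits.

2.875 bits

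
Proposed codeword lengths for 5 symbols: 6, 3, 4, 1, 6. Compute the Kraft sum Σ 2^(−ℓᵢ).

0.71875

With common denominator 2^6 = 64: Σ 2^(−ℓᵢ) = 1/64 + 8/64 + 4/64 + 32/64 + 1/64 = 46/64 = 0.71875.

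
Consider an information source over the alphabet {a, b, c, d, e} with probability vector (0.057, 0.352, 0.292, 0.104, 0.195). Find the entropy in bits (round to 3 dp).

2.084 bits

H = −Σ pᵢ log₂ pᵢ.
−0.057·log₂(0.057) = 0.2356
−0.352·log₂(0.352) = 0.5302
−0.292·log₂(0.292) = 0.5186
−0.104·log₂(0.104) = 0.3396
−0.195·log₂(0.195) = 0.4599
Sum ≈ 2.0839 → 2.084 bits.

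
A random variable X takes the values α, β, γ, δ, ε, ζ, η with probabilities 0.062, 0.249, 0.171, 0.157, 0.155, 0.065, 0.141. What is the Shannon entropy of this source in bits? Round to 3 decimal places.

2.675 bits

H = −Σ pᵢ log₂ pᵢ.
−0.062·log₂(0.062) = 0.2487
−0.249·log₂(0.249) = 0.4994
−0.171·log₂(0.171) = 0.4357
−0.157·log₂(0.157) = 0.4194
−0.155·log₂(0.155) = 0.4169
−0.065·log₂(0.065) = 0.2563
−0.141·log₂(0.141) = 0.3985
Sum ≈ 2.6749 → 2.675 bits.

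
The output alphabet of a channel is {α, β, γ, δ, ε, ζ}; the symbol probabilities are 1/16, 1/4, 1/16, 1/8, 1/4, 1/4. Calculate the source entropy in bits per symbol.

Each probability is a power of 1/2, so log₂(1/p) is an integer.
H = Σ p·log₂(1/p) = 1/16·4 + 1/4·2 + 1/16·4 + 1/8·3 + 1/4·2 + 1/4·2 = 2.375 bits.

2.375 bits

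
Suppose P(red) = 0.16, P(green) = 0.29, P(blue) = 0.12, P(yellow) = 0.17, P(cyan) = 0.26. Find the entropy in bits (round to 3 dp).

2.248 bits

H = −Σ pᵢ log₂ pᵢ.
−0.16·log₂(0.16) = 0.4230
−0.29·log₂(0.29) = 0.5179
−0.12·log₂(0.12) = 0.3671
−0.17·log₂(0.17) = 0.4346
−0.26·log₂(0.26) = 0.5053
Sum ≈ 2.2479 → 2.248 bits.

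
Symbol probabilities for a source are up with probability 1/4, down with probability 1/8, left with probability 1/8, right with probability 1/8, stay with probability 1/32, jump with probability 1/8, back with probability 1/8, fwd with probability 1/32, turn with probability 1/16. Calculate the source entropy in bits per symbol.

2.9375 bits

Each probability is a power of 1/2, so log₂(1/p) is an integer.
H = Σ p·log₂(1/p) = 1/4·2 + 1/8·3 + 1/8·3 + 1/8·3 + 1/32·5 + 1/8·3 + 1/8·3 + 1/32·5 + 1/16·4 = 2.9375 bits.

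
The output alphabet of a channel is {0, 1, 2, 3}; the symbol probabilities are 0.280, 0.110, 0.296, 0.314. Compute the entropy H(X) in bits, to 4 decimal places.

1.9091 bits

H = −Σ pᵢ log₂ pᵢ.
−0.280·log₂(0.280) = 0.5142
−0.110·log₂(0.110) = 0.3503
−0.296·log₂(0.296) = 0.5199
−0.314·log₂(0.314) = 0.5247
Sum ≈ 1.9091 → 1.9091 bits.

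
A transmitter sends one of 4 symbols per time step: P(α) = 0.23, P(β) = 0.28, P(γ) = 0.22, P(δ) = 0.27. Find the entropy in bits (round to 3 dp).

H = −Σ pᵢ log₂ pᵢ.
−0.23·log₂(0.23) = 0.4877
−0.28·log₂(0.28) = 0.5142
−0.22·log₂(0.22) = 0.4806
−0.27·log₂(0.27) = 0.5100
Sum ≈ 1.9925 → 1.992 bits.

1.992 bits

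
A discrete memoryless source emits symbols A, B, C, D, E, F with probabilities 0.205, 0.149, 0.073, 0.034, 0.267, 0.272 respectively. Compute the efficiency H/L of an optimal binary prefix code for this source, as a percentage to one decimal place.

Entropy H = −Σ p log₂ p ≈ 2.3390 bits.
Huffman merges: 17/500+73/1000→107/1000; 107/1000+149/1000→32/125; 41/200+32/125→461/1000; 267/1000+34/125→539/1000; 461/1000+539/1000→1. L = 2363/1000 ≈ 2.3630.
Efficiency = H/L = 2.3390/2.3630 = 99.0%.

99.0%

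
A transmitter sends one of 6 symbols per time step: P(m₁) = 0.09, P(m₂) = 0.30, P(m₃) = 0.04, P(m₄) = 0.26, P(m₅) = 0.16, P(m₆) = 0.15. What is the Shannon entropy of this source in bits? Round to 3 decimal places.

2.358 bits

H = −Σ pᵢ log₂ pᵢ.
−0.09·log₂(0.09) = 0.3127
−0.30·log₂(0.30) = 0.5211
−0.04·log₂(0.04) = 0.1858
−0.26·log₂(0.26) = 0.5053
−0.16·log₂(0.16) = 0.4230
−0.15·log₂(0.15) = 0.4105
Sum ≈ 2.3583 → 2.358 bits.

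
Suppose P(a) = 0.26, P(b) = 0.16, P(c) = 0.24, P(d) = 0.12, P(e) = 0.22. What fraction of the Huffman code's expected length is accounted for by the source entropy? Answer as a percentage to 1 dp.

Entropy H = −Σ p log₂ p ≈ 2.2701 bits.
Huffman merges: 3/25+4/25→7/25; 11/50+6/25→23/50; 13/50+7/25→27/50; 23/50+27/50→1. L = 57/25 ≈ 2.2800.
Efficiency = H/L = 2.2701/2.2800 = 99.6%.

99.6%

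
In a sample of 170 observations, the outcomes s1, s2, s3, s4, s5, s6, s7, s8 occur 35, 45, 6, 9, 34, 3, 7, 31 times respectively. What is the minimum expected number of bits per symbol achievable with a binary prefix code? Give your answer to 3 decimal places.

Probabilities are the counts divided by 170.
Repeatedly combine the two least-probable nodes; the expected code length is the sum of the merged weights.
merge 3/170 + 3/85 → 9/170
merge 7/170 + 9/170 → 8/85
merge 9/170 + 8/85 → 5/34
merge 5/34 + 31/170 → 28/85
merge 1/5 + 7/34 → 69/170
merge 9/34 + 28/85 → 101/170
merge 69/170 + 101/170 → 1
L = 9/170 + 8/85 + 5/34 + 28/85 + 69/170 + 101/170 + 1 = 223/85 ≈ 2.624 bits/symbol.

2.624 bits/symbol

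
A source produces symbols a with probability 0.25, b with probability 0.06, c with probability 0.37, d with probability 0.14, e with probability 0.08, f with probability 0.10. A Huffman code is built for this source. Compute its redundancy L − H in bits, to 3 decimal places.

0.085 bits

Entropy H = −Σ p log₂ p ≈ 2.2951 bits.
Huffman merges: 3/50+2/25→7/50; 1/10+7/50→6/25; 7/50+6/25→19/50; 1/4+37/100→31/50; 19/50+31/50→1. L = 119/50 ≈ 2.3800.
L − H = 2.3800 − 2.2951 = 0.085 bits.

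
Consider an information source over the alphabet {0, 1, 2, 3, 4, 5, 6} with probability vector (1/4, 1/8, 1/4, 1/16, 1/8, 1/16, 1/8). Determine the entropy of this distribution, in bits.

2.625 bits

Each probability is a power of 1/2, so log₂(1/p) is an integer.
H = Σ p·log₂(1/p) = 1/4·2 + 1/8·3 + 1/4·2 + 1/16·4 + 1/8·3 + 1/16·4 + 1/8·3 = 2.625 bits.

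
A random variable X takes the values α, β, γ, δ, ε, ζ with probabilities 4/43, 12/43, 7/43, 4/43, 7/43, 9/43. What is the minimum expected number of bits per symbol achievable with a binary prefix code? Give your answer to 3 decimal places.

Repeatedly combine the two least-probable nodes; the expected code length is the sum of the merged weights.
merge 4/43 + 4/43 → 8/43
merge 7/43 + 7/43 → 14/43
merge 8/43 + 9/43 → 17/43
merge 12/43 + 14/43 → 26/43
merge 17/43 + 26/43 → 1
L = 8/43 + 14/43 + 17/43 + 26/43 + 1 = 108/43 ≈ 2.512 bits/symbol.

2.512 bits/symbol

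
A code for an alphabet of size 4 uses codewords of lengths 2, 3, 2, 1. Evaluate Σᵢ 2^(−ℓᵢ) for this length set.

With common denominator 2^3 = 8: Σ 2^(−ℓᵢ) = 2/8 + 1/8 + 2/8 + 4/8 = 9/8 = 1.125.

1.125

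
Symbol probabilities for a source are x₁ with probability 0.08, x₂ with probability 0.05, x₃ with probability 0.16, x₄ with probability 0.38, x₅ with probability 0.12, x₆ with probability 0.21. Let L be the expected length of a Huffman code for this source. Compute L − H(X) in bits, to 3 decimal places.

0.069 bits

Entropy H = −Σ p log₂ p ≈ 2.3010 bits.
Huffman merges: 1/20+2/25→13/100; 3/25+13/100→1/4; 4/25+21/100→37/100; 1/4+37/100→31/50; 19/50+31/50→1. L = 237/100 ≈ 2.3700.
L − H = 2.3700 − 2.3010 = 0.069 bits.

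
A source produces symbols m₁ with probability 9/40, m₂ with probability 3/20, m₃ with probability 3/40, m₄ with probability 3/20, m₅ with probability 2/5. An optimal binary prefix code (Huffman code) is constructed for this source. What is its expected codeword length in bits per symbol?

2.2 bits/symbol

Repeatedly combine the two least-probable nodes; the expected code length is the sum of the merged weights.
merge 3/40 + 3/20 → 9/40
merge 3/20 + 9/40 → 3/8
merge 9/40 + 3/8 → 3/5
merge 2/5 + 3/5 → 1
L = 9/40 + 3/8 + 3/5 + 1 = 11/5 = 2.2 bits/symbol.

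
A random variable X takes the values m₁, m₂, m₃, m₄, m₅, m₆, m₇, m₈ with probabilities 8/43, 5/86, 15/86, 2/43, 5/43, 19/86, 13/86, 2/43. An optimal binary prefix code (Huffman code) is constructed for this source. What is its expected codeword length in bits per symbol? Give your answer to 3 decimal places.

Repeatedly combine the two least-probable nodes; the expected code length is the sum of the merged weights.
merge 2/43 + 2/43 → 4/43
merge 5/86 + 4/43 → 13/86
merge 5/43 + 13/86 → 23/86
merge 13/86 + 15/86 → 14/43
merge 8/43 + 19/86 → 35/86
merge 23/86 + 14/43 → 51/86
merge 35/86 + 51/86 → 1
L = 4/43 + 13/86 + 23/86 + 14/43 + 35/86 + 51/86 + 1 = 122/43 ≈ 2.837 bits/symbol.

2.837 bits/symbol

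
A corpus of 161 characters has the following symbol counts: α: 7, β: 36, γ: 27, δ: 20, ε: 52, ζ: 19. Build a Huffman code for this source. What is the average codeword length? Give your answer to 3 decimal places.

Probabilities are the counts divided by 161.
Repeatedly combine the two least-probable nodes; the expected code length is the sum of the merged weights.
merge 1/23 + 19/161 → 26/161
merge 20/161 + 26/161 → 2/7
merge 27/161 + 36/161 → 9/23
merge 2/7 + 52/161 → 14/23
merge 9/23 + 14/23 → 1
L = 26/161 + 2/7 + 9/23 + 14/23 + 1 = 394/161 ≈ 2.447 bits/symbol.

2.447 bits/symbol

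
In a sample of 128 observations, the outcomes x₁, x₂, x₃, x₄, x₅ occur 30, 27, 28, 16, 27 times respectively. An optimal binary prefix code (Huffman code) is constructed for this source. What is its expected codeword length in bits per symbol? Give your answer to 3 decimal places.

2.336 bits/symbol

Probabilities are the counts divided by 128.
Repeatedly combine the two least-probable nodes; the expected code length is the sum of the merged weights.
merge 1/8 + 27/128 → 43/128
merge 27/128 + 7/32 → 55/128
merge 15/64 + 43/128 → 73/128
merge 55/128 + 73/128 → 1
L = 43/128 + 55/128 + 73/128 + 1 = 299/128 ≈ 2.336 bits/symbol.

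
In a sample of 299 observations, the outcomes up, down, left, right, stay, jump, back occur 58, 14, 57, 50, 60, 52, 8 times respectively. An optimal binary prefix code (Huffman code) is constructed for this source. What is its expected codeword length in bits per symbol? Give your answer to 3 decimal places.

Probabilities are the counts divided by 299.
Repeatedly combine the two least-probable nodes; the expected code length is the sum of the merged weights.
merge 8/299 + 14/299 → 22/299
merge 22/299 + 50/299 → 72/299
merge 4/23 + 57/299 → 109/299
merge 58/299 + 60/299 → 118/299
merge 72/299 + 109/299 → 181/299
merge 118/299 + 181/299 → 1
L = 22/299 + 72/299 + 109/299 + 118/299 + 181/299 + 1 = 801/299 ≈ 2.679 bits/symbol.

2.679 bits/symbol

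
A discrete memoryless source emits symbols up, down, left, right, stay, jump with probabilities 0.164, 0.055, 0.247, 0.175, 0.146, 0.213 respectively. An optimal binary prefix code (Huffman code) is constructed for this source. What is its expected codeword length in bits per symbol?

Repeatedly combine the two least-probable nodes; the expected code length is the sum of the merged weights.
merge 11/200 + 73/500 → 201/1000
merge 41/250 + 7/40 → 339/1000
merge 201/1000 + 213/1000 → 207/500
merge 247/1000 + 339/1000 → 293/500
merge 207/500 + 293/500 → 1
L = 201/1000 + 339/1000 + 207/500 + 293/500 + 1 = 127/50 = 2.54 bits/symbol.

2.54 bits/symbol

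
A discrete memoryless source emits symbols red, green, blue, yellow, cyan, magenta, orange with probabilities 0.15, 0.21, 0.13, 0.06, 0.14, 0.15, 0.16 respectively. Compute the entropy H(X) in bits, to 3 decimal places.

2.740 bits

H = −Σ pᵢ log₂ pᵢ.
−0.15·log₂(0.15) = 0.4105
−0.21·log₂(0.21) = 0.4728
−0.13·log₂(0.13) = 0.3826
−0.06·log₂(0.06) = 0.2435
−0.14·log₂(0.14) = 0.3971
−0.15·log₂(0.15) = 0.4105
−0.16·log₂(0.16) = 0.4230
Sum ≈ 2.7402 → 2.740 bits.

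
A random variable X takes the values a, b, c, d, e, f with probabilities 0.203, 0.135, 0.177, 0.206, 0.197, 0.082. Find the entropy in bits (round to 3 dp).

H = −Σ pᵢ log₂ pᵢ.
−0.203·log₂(0.203) = 0.4670
−0.135·log₂(0.135) = 0.3900
−0.177·log₂(0.177) = 0.4422
−0.206·log₂(0.206) = 0.4695
−0.197·log₂(0.197) = 0.4617
−0.082·log₂(0.082) = 0.2959
Sum ≈ 2.5263 → 2.526 bits.

2.526 bits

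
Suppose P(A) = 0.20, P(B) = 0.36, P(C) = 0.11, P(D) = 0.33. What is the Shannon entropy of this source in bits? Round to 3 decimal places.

1.873 bits

H = −Σ pᵢ log₂ pᵢ.
−0.20·log₂(0.20) = 0.4644
−0.36·log₂(0.36) = 0.5306
−0.11·log₂(0.11) = 0.3503
−0.33·log₂(0.33) = 0.5278
Sum ≈ 1.8731 → 1.873 bits.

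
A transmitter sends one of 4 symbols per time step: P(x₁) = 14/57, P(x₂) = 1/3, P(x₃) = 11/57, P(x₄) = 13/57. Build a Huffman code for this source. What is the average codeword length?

Repeatedly combine the two least-probable nodes; the expected code length is the sum of the merged weights.
merge 11/57 + 13/57 → 8/19
merge 14/57 + 1/3 → 11/19
merge 8/19 + 11/19 → 1
L = 8/19 + 11/19 + 1 = 2 bits/symbol.

2 bits/symbol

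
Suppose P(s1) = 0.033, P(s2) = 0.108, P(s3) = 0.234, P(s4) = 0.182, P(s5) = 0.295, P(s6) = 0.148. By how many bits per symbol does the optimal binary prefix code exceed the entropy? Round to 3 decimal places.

0.056 bits

Entropy H = −Σ p log₂ p ≈ 2.3744 bits.
Huffman merges: 33/1000+27/250→141/1000; 141/1000+37/250→289/1000; 91/500+117/500→52/125; 289/1000+59/200→73/125; 52/125+73/125→1. L = 243/100 ≈ 2.4300.
L − H = 2.4300 − 2.3744 = 0.056 bits.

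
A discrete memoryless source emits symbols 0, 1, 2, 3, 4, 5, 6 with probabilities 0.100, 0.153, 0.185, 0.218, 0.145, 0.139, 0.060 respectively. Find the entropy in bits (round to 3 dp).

2.719 bits

H = −Σ pᵢ log₂ pᵢ.
−0.100·log₂(0.100) = 0.3322
−0.153·log₂(0.153) = 0.4144
−0.185·log₂(0.185) = 0.4504
−0.218·log₂(0.218) = 0.4791
−0.145·log₂(0.145) = 0.4040
−0.139·log₂(0.139) = 0.3957
−0.060·log₂(0.060) = 0.2435
Sum ≈ 2.7192 → 2.719 bits.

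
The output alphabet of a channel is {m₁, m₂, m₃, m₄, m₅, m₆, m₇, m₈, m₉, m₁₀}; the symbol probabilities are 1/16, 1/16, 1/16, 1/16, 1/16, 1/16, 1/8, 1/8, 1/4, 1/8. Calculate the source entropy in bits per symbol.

Each probability is a power of 1/2, so log₂(1/p) is an integer.
H = Σ p·log₂(1/p) = 1/16·4 + 1/16·4 + 1/16·4 + 1/16·4 + 1/16·4 + 1/16·4 + 1/8·3 + 1/8·3 + 1/4·2 + 1/8·3 = 3.125 bits.

3.125 bits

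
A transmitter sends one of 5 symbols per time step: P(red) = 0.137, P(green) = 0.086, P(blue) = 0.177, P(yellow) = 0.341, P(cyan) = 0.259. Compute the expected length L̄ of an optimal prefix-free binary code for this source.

Repeatedly combine the two least-probable nodes; the expected code length is the sum of the merged weights.
merge 43/500 + 137/1000 → 223/1000
merge 177/1000 + 223/1000 → 2/5
merge 259/1000 + 341/1000 → 3/5
merge 2/5 + 3/5 → 1
L = 223/1000 + 2/5 + 3/5 + 1 = 2223/1000 = 2.223 bits/symbol.

2.223 bits/symbol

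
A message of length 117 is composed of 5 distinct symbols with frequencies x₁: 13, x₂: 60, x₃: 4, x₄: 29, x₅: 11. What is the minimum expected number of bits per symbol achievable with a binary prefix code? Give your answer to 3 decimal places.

1.855 bits/symbol

Probabilities are the counts divided by 117.
Repeatedly combine the two least-probable nodes; the expected code length is the sum of the merged weights.
merge 4/117 + 11/117 → 5/39
merge 1/9 + 5/39 → 28/117
merge 28/117 + 29/117 → 19/39
merge 19/39 + 20/39 → 1
L = 5/39 + 28/117 + 19/39 + 1 = 217/117 ≈ 1.855 bits/symbol.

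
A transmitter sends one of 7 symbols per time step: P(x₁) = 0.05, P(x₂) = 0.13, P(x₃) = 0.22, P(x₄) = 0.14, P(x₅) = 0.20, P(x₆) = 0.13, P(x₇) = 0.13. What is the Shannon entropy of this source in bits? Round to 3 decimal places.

2.706 bits

H = −Σ pᵢ log₂ pᵢ.
−0.05·log₂(0.05) = 0.2161
−0.13·log₂(0.13) = 0.3826
−0.22·log₂(0.22) = 0.4806
−0.14·log₂(0.14) = 0.3971
−0.20·log₂(0.20) = 0.4644
−0.13·log₂(0.13) = 0.3826
−0.13·log₂(0.13) = 0.3826
Sum ≈ 2.7061 → 2.706 bits.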